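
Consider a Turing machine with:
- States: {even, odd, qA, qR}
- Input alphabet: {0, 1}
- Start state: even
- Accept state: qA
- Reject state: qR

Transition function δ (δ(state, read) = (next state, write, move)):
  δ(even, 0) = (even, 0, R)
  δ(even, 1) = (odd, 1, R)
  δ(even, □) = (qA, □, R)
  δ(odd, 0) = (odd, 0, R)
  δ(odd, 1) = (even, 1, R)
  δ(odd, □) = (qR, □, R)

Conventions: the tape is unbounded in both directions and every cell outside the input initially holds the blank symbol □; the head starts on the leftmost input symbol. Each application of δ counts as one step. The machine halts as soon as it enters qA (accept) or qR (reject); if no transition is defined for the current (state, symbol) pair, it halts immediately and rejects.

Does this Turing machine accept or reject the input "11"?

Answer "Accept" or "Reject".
Step 0: [even]11 (head at position 0)
Step 1: δ(even, 1) = (odd, 1, R)  ⊢  1[odd]1 (head at position 1)
Step 2: δ(odd, 1) = (even, 1, R)  ⊢  11[even]□ (head at position 2)
Step 3: δ(even, □) = (qA, □, R)  ⊢  11□[qA]□ (head at position 3)
The machine is in qA, so it halts and accepts.

Final answer: Accept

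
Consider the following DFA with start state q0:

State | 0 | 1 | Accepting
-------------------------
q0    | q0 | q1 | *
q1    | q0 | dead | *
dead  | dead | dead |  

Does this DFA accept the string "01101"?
Start in q0.
Read '0': q0 → q0
Read '1': q0 → q1
Read '1': q1 → dead
Read '0': dead → dead
Read '1': dead → dead
Final state dead is not accepting, so the string is rejected.

Final answer: No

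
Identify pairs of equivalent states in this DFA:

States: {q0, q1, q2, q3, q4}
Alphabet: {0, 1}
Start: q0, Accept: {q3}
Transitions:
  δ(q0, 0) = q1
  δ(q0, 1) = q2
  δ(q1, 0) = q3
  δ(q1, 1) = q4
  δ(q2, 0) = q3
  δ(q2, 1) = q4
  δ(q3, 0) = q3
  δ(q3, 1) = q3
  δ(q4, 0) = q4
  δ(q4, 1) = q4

Using the table-filling algorithm:
Round 0 – mark pairs where exactly one state is accepting: (q0,q3), (q1,q3), (q2,q3), (q3,q4)
Round 1 – newly marked: (q0,q1) [on 0: q1 vs q3, already marked]; (q0,q2) [on 0: q1 vs q3, already marked]; (q1,q4) [on 0: q3 vs q4, already marked]; (q2,q4) [on 0: q3 vs q4, already marked]
Round 2 – newly marked: (q0,q4) [on 0: q1 vs q4, already marked]
No further pairs can be marked.
(q1, q2) unmarked: δ(q1,0)=q3, δ(q2,0)=q3; δ(q1,1)=q4, δ(q2,1)=q4 → equivalent
Equivalent pairs: (q1, q2)

Final answer: Equivalent pairs: (q1, q2)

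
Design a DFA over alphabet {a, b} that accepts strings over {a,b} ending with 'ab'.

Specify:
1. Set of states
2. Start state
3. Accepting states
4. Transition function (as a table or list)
One valid DFA (any DFA recognizing the same language is acceptable):
States: {q0, q1, q2}
Start: q0
Accepting: {q2}
Transitions (accepting states marked with *):
State | a | b | Accepting
-------------------------
q0    | q1 | q0 |  
q1    | q1 | q2 |  
q2    | q1 | q0 | *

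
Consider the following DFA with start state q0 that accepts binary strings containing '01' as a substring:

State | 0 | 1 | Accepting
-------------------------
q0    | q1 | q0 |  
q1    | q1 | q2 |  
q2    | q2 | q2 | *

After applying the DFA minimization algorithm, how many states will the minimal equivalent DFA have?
All 3 states are reachable from q0, so none can be removed as unreachable.
Table-filling: first mark every (accepting, non-accepting) pair as distinguishable (accepting: {q2}; non-accepting: {q0, q1}).
Round 1: (q0, q1) on '1' go to q0 and q2, already distinguishable → mark.
Every pair of states is distinguishable, so the DFA is already minimal.
Equivalence classes: {q0}, {q1}, {q2} → 3 states.

Final answer: 3 states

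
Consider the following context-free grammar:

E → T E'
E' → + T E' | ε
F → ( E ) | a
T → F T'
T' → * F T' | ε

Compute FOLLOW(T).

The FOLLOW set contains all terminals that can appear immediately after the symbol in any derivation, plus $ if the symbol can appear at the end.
Useful FIRST sets: FIRST(E') = {+, ε}, FIRST(T') = {*, ε} (both E' and T' are nullable).
FOLLOW(E): E is the start symbol → $; E appears in F → ( E ) followed by ')' → FOLLOW(E) = {), $}.
FOLLOW(E'): E' appears at the right end of E → T E' and of E' → + T E', so FOLLOW(E') ⊇ FOLLOW(E) (the second occurrence adds nothing new). FOLLOW(E') = {), $}.
FOLLOW(T): in E → T E' and E' → + T E', T is followed by E': add FIRST(E') minus ε = {+}; since E' is nullable, also add FOLLOW(E) and FOLLOW(E') = {), $}. FOLLOW(T) = {+, ), $}.

Final answer: {$, ), +}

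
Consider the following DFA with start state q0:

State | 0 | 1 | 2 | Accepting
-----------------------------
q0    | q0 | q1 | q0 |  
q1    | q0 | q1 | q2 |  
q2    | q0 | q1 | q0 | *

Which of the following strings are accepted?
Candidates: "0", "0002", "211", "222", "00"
"0": q0 → q0; q0 is not accepting → rejected
"0002": q0 → q0 → q0 → q0 → q0; q0 is not accepting → rejected
"211": q0 → q0 → q1 → q1; q1 is not accepting → rejected
"222": q0 → q0 → q0 → q0; q0 is not accepting → rejected
"00": q0 → q0 → q0; q0 is not accepting → rejected

Final answer: None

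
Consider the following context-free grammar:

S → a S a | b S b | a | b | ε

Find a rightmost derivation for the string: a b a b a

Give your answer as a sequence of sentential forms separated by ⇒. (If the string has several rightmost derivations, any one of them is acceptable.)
Start with S.
Step 1: the rightmost non-terminal is S; apply S → a S a:  a S a
Step 2: the rightmost non-terminal is S; apply S → b S b:  a b S b a
Step 3: the rightmost non-terminal is S; apply S → a:  a b a b a

Final answer: S ⇒ a S a ⇒ a b S b a ⇒ a b a b a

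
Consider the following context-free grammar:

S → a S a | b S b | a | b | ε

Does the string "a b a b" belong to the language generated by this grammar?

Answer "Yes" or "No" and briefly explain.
Every production places the same symbol at both ends (or yields a single symbol / ε), so every derived string is a palindrome. a b a b reversed is b a b a ≠ a b a b, so it is not a palindrome and cannot be derived (already the first step fails: the string starts with a but ends with b, so neither S → a S a nor S → b S b fits).

Final answer: No - no valid derivation exists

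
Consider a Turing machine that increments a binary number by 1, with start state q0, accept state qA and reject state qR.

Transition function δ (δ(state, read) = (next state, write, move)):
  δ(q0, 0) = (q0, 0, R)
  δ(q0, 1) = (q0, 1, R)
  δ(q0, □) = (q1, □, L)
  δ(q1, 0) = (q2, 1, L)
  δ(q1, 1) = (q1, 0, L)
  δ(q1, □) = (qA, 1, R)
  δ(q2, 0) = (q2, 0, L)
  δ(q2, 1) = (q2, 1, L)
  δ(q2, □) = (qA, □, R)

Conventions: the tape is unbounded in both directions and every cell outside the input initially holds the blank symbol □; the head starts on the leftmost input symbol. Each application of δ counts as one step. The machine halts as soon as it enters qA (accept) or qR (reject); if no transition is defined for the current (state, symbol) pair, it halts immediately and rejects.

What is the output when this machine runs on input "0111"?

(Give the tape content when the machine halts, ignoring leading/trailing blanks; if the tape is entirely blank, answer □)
Step 0: [q0]0111 (head at position 0)
Step 1: δ(q0, 0) = (q0, 0, R)  ⊢  0[q0]111 (head at position 1)
Step 2: δ(q0, 1) = (q0, 1, R)  ⊢  01[q0]11 (head at position 2)
Step 3: δ(q0, 1) = (q0, 1, R)  ⊢  011[q0]1 (head at position 3)
Step 4: δ(q0, 1) = (q0, 1, R)  ⊢  0111[q0]□ (head at position 4)
Step 5: δ(q0, □) = (q1, □, L)  ⊢  011[q1]1□ (head at position 3)
Step 6: δ(q1, 1) = (q1, 0, L)  ⊢  01[q1]10□ (head at position 2)
Step 7: δ(q1, 1) = (q1, 0, L)  ⊢  0[q1]100□ (head at position 1)
Step 8: δ(q1, 1) = (q1, 0, L)  ⊢  [q1]0000□ (head at position 0)
Step 9: δ(q1, 0) = (q2, 1, L)  ⊢  [q2]□1000□ (head at position -1)
Step 10: δ(q2, □) = (qA, □, R)  ⊢  □[qA]1000□ (head at position 0)
The machine is in qA, so it halts and accepts.
Tape content when halted (ignoring surrounding blanks): 1000

Final answer: Output: 1000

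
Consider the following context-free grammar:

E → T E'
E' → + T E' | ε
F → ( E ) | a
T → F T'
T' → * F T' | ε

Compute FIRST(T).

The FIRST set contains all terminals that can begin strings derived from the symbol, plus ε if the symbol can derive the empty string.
FIRST(F): F → ( E ) contributes '(' and F → a contributes 'a', so FIRST(F) = {(, a}. F is not nullable.
FIRST(T): T → F T' begins with F, and F is not nullable, so FIRST(T) = FIRST(F) = {(, a}.

Final answer: {(, a}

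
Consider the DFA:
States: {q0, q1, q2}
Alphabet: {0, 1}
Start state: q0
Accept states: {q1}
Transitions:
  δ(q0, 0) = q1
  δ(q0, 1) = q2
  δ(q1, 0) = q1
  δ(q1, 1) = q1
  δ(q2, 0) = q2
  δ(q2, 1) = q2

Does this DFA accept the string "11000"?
Processing string "11000":
  q0 --1--> q2
  q2 --1--> q2
  q2 --0--> q2
  q2 --0--> q2
  q2 --0--> q2
Final state: q2
Accept states: {q1}
q2 is not an accept state, so the string is rejected.

Final answer: No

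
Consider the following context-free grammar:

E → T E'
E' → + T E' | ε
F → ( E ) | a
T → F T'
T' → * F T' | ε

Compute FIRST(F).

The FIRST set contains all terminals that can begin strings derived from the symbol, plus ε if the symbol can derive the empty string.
FIRST(F): F → ( E ) contributes '(' and F → a contributes 'a', so FIRST(F) = {(, a}. F is not nullable.

Final answer: {(, a}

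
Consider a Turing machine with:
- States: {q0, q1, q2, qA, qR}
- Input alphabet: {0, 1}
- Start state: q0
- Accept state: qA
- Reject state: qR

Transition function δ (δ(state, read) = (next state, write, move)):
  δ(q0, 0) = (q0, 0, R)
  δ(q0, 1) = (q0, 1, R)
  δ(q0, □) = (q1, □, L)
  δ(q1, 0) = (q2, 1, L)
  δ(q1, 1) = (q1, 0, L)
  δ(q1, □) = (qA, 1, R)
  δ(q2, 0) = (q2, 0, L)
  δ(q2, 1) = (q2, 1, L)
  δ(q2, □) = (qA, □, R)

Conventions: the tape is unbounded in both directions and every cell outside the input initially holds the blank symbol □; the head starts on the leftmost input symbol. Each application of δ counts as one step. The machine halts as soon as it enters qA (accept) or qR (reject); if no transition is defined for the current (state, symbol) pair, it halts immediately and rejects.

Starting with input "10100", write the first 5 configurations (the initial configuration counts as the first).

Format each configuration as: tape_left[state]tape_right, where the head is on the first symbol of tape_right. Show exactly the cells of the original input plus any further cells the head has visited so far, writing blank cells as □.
Step 0: [q0]10100 (head at position 0)
Step 1: δ(q0, 1) = (q0, 1, R)  ⊢  1[q0]0100 (head at position 1)
Step 2: δ(q0, 0) = (q0, 0, R)  ⊢  10[q0]100 (head at position 2)
Step 3: δ(q0, 1) = (q0, 1, R)  ⊢  101[q0]00 (head at position 3)
Step 4: δ(q0, 0) = (q0, 0, R)  ⊢  1010[q0]0 (head at position 4)

Final answer: [q0]10100 ⊢ 1[q0]0100 ⊢ 10[q0]100 ⊢ 101[q0]00 ⊢ 1010[q0]0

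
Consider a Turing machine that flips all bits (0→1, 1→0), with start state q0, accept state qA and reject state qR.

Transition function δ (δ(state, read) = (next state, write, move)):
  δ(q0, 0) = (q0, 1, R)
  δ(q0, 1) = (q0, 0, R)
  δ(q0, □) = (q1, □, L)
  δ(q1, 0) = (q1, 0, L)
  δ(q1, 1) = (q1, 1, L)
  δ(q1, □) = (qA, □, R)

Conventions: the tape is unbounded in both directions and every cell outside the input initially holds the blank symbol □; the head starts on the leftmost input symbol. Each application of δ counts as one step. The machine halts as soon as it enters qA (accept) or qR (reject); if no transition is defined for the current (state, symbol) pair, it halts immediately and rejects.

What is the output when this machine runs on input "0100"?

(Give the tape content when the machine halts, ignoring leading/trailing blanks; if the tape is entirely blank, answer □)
Step 0: [q0]0100 (head at position 0)
Step 1: δ(q0, 0) = (q0, 1, R)  ⊢  1[q0]100 (head at position 1)
Step 2: δ(q0, 1) = (q0, 0, R)  ⊢  10[q0]00 (head at position 2)
Step 3: δ(q0, 0) = (q0, 1, R)  ⊢  101[q0]0 (head at position 3)
Step 4: δ(q0, 0) = (q0, 1, R)  ⊢  1011[q0]□ (head at position 4)
Step 5: δ(q0, □) = (q1, □, L)  ⊢  101[q1]1□ (head at position 3)
Step 6: δ(q1, 1) = (q1, 1, L)  ⊢  10[q1]11□ (head at position 2)
Step 7: δ(q1, 1) = (q1, 1, L)  ⊢  1[q1]011□ (head at position 1)
Step 8: δ(q1, 0) = (q1, 0, L)  ⊢  [q1]1011□ (head at position 0)
Step 9: δ(q1, 1) = (q1, 1, L)  ⊢  [q1]□1011□ (head at position -1)
Step 10: δ(q1, □) = (qA, □, R)  ⊢  □[qA]1011□ (head at position 0)
The machine is in qA, so it halts and accepts.
Tape content when halted (ignoring surrounding blanks): 1011

Final answer: Output: 1011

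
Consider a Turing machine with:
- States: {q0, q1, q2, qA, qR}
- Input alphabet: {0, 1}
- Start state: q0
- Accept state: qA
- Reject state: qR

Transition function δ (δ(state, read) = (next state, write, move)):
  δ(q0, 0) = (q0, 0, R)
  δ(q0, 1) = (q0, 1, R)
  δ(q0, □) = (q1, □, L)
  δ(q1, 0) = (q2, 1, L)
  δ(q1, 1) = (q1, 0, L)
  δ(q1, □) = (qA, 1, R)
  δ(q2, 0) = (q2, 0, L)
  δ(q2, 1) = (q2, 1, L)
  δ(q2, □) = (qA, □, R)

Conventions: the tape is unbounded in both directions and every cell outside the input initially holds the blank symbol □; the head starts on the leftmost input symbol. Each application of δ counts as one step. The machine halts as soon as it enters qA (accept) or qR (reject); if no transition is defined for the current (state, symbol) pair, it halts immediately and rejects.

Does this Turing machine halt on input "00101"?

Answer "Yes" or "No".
Step 0: [q0]00101 (head at position 0)
Step 1: δ(q0, 0) = (q0, 0, R)  ⊢  0[q0]0101 (head at position 1)
Step 2: δ(q0, 0) = (q0, 0, R)  ⊢  00[q0]101 (head at position 2)
Step 3: δ(q0, 1) = (q0, 1, R)  ⊢  001[q0]01 (head at position 3)
Step 4: δ(q0, 0) = (q0, 0, R)  ⊢  0010[q0]1 (head at position 4)
Step 5: δ(q0, 1) = (q0, 1, R)  ⊢  00101[q0]□ (head at position 5)
Step 6: δ(q0, □) = (q1, □, L)  ⊢  0010[q1]1□ (head at position 4)
Step 7: δ(q1, 1) = (q1, 0, L)  ⊢  001[q1]00□ (head at position 3)
Step 8: δ(q1, 0) = (q2, 1, L)  ⊢  00[q2]110□ (head at position 2)
Step 9: δ(q2, 1) = (q2, 1, L)  ⊢  0[q2]0110□ (head at position 1)
Step 10: δ(q2, 0) = (q2, 0, L)  ⊢  [q2]00110□ (head at position 0)
Step 11: δ(q2, 0) = (q2, 0, L)  ⊢  [q2]□00110□ (head at position -1)
Step 12: δ(q2, □) = (qA, □, R)  ⊢  □[qA]00110□ (head at position 0)
The machine is in qA, so it halts and accepts.
It halts after 12 steps.

Final answer: Yes - halts after 12 steps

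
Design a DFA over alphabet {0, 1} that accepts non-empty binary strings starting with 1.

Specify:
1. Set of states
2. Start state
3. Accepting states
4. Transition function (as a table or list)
One valid DFA (any DFA recognizing the same language is acceptable):
States: {q0, q1, q2}
Start: q0
Accepting: {q1}
Transitions (accepting states marked with *):
State | 0 | 1 | Accepting
-------------------------
q0    | q2 | q1 |  
q1    | q1 | q1 | *
q2    | q2 | q2 |  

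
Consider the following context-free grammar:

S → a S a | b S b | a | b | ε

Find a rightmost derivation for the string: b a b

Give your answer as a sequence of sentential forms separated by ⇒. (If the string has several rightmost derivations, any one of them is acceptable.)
Start with S.
Step 1: the rightmost non-terminal is S; apply S → b S b:  b S b
Step 2: the rightmost non-terminal is S; apply S → a:  b a b

Final answer: S ⇒ b S b ⇒ b a b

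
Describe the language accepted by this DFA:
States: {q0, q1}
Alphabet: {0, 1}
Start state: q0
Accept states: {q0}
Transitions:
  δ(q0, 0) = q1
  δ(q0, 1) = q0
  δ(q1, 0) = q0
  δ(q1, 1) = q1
Analyzing the DFA structure:
Start state: q0
Accept states: {q0}
Interpreting what each state remembers (checking against the transitions):
  q0: an even number of 0s has been read so far
  q1: an odd number of 0s has been read so far
  δ(q0, 0): in q0 (an even number of 0s has been read so far), after reading 0 we have: an odd number of 0s has been read so far → q1
  δ(q0, 1): in q0 (an even number of 0s has been read so far), after reading 1 we have: an even number of 0s has been read so far → q0
  δ(q1, 0): in q1 (an odd number of 0s has been read so far), after reading 0 we have: an even number of 0s has been read so far → q0
  δ(q1, 1): in q1 (an odd number of 0s has been read so far), after reading 1 we have: an odd number of 0s has been read so far → q1
A string is accepted iff it ends in {q0}, i.e. an even number of 0s has been read so far.
Language: All binary strings with an even number of 0s

Final answer: All binary strings with an even number of 0s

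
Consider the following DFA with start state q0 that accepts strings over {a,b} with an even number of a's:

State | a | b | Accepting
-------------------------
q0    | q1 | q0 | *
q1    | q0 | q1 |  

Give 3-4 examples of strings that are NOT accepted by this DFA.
Any strings that end in a non-accepting state work; for example:
"a": q0 → q1; q1 is not accepting → rejected
"aaba": q0 → q1 → q0 → q0 → q1; q1 is not accepting → rejected
"baaa": q0 → q0 → q1 → q0 → q1; q1 is not accepting → rejected
"bbba": q0 → q0 → q0 → q0 → q1; q1 is not accepting → rejected

Final answer: "a", "aaba", "baaa", "bbba"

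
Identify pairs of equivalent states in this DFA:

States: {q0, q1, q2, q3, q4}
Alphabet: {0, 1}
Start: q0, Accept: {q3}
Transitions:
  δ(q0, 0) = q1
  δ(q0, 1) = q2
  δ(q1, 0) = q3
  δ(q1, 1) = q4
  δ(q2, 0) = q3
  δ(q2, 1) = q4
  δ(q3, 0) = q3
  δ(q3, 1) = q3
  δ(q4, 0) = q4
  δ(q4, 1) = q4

Using the table-filling algorithm:
Round 0 – mark pairs where exactly one state is accepting: (q0,q3), (q1,q3), (q2,q3), (q3,q4)
Round 1 – newly marked: (q0,q1) [on 0: q1 vs q3, already marked]; (q0,q2) [on 0: q1 vs q3, already marked]; (q1,q4) [on 0: q3 vs q4, already marked]; (q2,q4) [on 0: q3 vs q4, already marked]
Round 2 – newly marked: (q0,q4) [on 0: q1 vs q4, already marked]
No further pairs can be marked.
(q1, q2) unmarked: δ(q1,0)=q3, δ(q2,0)=q3; δ(q1,1)=q4, δ(q2,1)=q4 → equivalent
Equivalent pairs: (q1, q2)

Final answer: Equivalent pairs: (q1, q2)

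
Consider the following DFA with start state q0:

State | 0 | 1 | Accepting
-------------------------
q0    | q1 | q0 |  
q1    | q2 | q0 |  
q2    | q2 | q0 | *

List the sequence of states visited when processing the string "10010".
q0 → q0 → q1 → q2 → q0 → q1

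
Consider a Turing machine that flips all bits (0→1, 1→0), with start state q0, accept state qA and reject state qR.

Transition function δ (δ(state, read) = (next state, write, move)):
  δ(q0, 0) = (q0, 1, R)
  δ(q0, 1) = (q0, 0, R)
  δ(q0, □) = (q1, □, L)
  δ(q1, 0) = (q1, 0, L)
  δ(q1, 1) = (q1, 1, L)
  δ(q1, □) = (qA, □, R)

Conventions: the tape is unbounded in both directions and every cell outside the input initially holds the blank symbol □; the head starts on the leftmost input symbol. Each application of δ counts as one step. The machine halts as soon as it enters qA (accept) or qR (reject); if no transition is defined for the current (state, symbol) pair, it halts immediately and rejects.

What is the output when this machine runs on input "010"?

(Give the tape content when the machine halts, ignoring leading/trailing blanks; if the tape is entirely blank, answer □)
Step 0: [q0]010 (head at position 0)
Step 1: δ(q0, 0) = (q0, 1, R)  ⊢  1[q0]10 (head at position 1)
Step 2: δ(q0, 1) = (q0, 0, R)  ⊢  10[q0]0 (head at position 2)
Step 3: δ(q0, 0) = (q0, 1, R)  ⊢  101[q0]□ (head at position 3)
Step 4: δ(q0, □) = (q1, □, L)  ⊢  10[q1]1□ (head at position 2)
Step 5: δ(q1, 1) = (q1, 1, L)  ⊢  1[q1]01□ (head at position 1)
Step 6: δ(q1, 0) = (q1, 0, L)  ⊢  [q1]101□ (head at position 0)
Step 7: δ(q1, 1) = (q1, 1, L)  ⊢  [q1]□101□ (head at position -1)
Step 8: δ(q1, □) = (qA, □, R)  ⊢  □[qA]101□ (head at position 0)
The machine is in qA, so it halts and accepts.
Tape content when halted (ignoring surrounding blanks): 101

Final answer: Output: 101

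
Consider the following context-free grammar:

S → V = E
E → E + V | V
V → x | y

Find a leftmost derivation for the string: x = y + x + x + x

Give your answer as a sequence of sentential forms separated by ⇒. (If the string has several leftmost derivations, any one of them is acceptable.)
Start with S.
Step 1: the leftmost non-terminal is S; apply S → V = E:  V = E
Step 2: the leftmost non-terminal is V; apply V → x:  x = E
Step 3: the leftmost non-terminal is E; apply E → E + V:  x = E + V
Step 4: the leftmost non-terminal is E; apply E → E + V:  x = E + V + V
Step 5: the leftmost non-terminal is E; apply E → E + V:  x = E + V + V + V
Step 6: the leftmost non-terminal is E; apply E → V:  x = V + V + V + V
Step 7: the leftmost non-terminal is V; apply V → y:  x = y + V + V + V
Step 8: the leftmost non-terminal is V; apply V → x:  x = y + x + V + V
Step 9: the leftmost non-terminal is V; apply V → x:  x = y + x + x + V
Step 10: the leftmost non-terminal is V; apply V → x:  x = y + x + x + x

Final answer: S ⇒ V = E ⇒ x = E ⇒ x = E + V ⇒ x = E + V + V ⇒ x = E + V + V + V ⇒ x = V + V + V + V ⇒ x = y + V + V + V ⇒ x = y + x + V + V ⇒ x = y + x + x + V ⇒ x = y + x + x + x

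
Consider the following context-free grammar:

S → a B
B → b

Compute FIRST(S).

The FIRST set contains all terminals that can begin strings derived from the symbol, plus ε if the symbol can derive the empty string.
S has the single production S → a B, whose right-hand side begins with the terminal a. So FIRST(S) = {a}.

Final answer: {a}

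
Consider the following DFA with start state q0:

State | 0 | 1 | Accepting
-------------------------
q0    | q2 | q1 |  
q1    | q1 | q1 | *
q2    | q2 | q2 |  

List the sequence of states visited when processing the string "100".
q0 → q1 → q1 → q1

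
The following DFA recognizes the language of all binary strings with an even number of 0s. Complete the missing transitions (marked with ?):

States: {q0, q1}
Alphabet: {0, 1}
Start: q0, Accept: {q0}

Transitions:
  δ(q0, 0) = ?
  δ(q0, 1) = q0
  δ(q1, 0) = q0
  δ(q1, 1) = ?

What each state remembers (consistent with the given transitions and accept states):
  q0: an even number of 0s has been read so far
  q1: an odd number of 0s has been read so far
Filling in the missing entries:
  δ(q0, 0): in q0 (an even number of 0s has been read so far), after reading 0 we have: an odd number of 0s has been read so far → q1
  δ(q1, 1): in q1 (an odd number of 0s has been read so far), after reading 1 we have: an odd number of 0s has been read so far → q1

Final answer: δ(q0, 0) = q1; δ(q1, 1) = q1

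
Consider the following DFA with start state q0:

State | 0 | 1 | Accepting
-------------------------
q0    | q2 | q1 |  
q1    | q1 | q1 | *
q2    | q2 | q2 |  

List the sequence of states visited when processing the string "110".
q0 → q1 → q1 → q1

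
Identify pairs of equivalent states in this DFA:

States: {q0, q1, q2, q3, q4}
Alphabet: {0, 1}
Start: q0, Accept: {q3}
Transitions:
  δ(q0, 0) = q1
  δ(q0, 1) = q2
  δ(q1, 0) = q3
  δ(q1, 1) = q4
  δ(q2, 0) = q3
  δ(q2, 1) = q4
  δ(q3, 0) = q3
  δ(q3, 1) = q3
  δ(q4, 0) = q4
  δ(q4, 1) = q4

Using the table-filling algorithm:
Round 0 – mark pairs where exactly one state is accepting: (q0,q3), (q1,q3), (q2,q3), (q3,q4)
Round 1 – newly marked: (q0,q1) [on 0: q1 vs q3, already marked]; (q0,q2) [on 0: q1 vs q3, already marked]; (q1,q4) [on 0: q3 vs q4, already marked]; (q2,q4) [on 0: q3 vs q4, already marked]
Round 2 – newly marked: (q0,q4) [on 0: q1 vs q4, already marked]
No further pairs can be marked.
(q1, q2) unmarked: δ(q1,0)=q3, δ(q2,0)=q3; δ(q1,1)=q4, δ(q2,1)=q4 → equivalent
Equivalent pairs: (q1, q2)

Final answer: Equivalent pairs: (q1, q2)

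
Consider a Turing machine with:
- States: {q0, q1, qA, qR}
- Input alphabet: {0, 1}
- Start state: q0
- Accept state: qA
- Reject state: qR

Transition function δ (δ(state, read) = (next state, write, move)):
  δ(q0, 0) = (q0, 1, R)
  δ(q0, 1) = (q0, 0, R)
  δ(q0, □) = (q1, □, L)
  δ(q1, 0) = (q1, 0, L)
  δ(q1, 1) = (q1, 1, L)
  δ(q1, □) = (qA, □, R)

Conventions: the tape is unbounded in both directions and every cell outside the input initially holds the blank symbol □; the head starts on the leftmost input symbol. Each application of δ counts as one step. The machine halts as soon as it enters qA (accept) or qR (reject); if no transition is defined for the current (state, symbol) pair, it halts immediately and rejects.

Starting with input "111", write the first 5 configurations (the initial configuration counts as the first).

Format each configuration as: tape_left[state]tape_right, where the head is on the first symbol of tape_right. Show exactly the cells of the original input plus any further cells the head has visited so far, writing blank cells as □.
Step 0: [q0]111 (head at position 0)
Step 1: δ(q0, 1) = (q0, 0, R)  ⊢  0[q0]11 (head at position 1)
Step 2: δ(q0, 1) = (q0, 0, R)  ⊢  00[q0]1 (head at position 2)
Step 3: δ(q0, 1) = (q0, 0, R)  ⊢  000[q0]□ (head at position 3)
Step 4: δ(q0, □) = (q1, □, L)  ⊢  00[q1]0□ (head at position 2)

Final answer: [q0]111 ⊢ 0[q0]11 ⊢ 00[q0]1 ⊢ 000[q0]□ ⊢ 00[q1]0□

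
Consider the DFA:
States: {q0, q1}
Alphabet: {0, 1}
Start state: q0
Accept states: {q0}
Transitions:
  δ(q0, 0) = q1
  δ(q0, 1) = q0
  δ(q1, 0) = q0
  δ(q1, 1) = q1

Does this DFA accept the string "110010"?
Processing string "110010":
  q0 --1--> q0
  q0 --1--> q0
  q0 --0--> q1
  q1 --0--> q0
  q0 --1--> q0
  q0 --0--> q1
Final state: q1
Accept states: {q0}
q1 is not an accept state, so the string is rejected.

Final answer: No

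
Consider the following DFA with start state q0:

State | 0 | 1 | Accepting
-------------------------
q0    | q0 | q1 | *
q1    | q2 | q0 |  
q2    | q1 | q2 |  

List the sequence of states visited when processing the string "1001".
q0 → q1 → q2 → q1 → q0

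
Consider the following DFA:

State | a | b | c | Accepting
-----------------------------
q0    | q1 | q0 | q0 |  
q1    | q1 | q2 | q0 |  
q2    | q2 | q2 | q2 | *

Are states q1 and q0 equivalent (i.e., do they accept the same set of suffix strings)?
Try the suffix "b".
From q1: q1 → q2 — accepting.
From q0: q0 → q0 — not accepting.
The two states disagree on this suffix, so they are not equivalent.

Final answer: No. Distinguishing string: "b" - accepted from q1 but not from q0.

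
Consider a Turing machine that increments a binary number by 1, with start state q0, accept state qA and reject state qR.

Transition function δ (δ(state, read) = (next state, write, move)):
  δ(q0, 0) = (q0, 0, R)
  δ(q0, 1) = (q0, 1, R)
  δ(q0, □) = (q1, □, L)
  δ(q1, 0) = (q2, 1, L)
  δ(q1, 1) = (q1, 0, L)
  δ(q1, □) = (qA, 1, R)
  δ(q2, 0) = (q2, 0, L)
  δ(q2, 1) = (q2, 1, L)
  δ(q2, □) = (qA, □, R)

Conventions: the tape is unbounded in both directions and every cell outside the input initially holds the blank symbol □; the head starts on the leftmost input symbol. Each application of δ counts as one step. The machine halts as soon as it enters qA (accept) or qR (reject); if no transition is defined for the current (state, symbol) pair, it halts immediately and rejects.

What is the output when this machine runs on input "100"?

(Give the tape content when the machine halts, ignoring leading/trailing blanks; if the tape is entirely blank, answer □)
Step 0: [q0]100 (head at position 0)
Step 1: δ(q0, 1) = (q0, 1, R)  ⊢  1[q0]00 (head at position 1)
Step 2: δ(q0, 0) = (q0, 0, R)  ⊢  10[q0]0 (head at position 2)
Step 3: δ(q0, 0) = (q0, 0, R)  ⊢  100[q0]□ (head at position 3)
Step 4: δ(q0, □) = (q1, □, L)  ⊢  10[q1]0□ (head at position 2)
Step 5: δ(q1, 0) = (q2, 1, L)  ⊢  1[q2]01□ (head at position 1)
Step 6: δ(q2, 0) = (q2, 0, L)  ⊢  [q2]101□ (head at position 0)
Step 7: δ(q2, 1) = (q2, 1, L)  ⊢  [q2]□101□ (head at position -1)
Step 8: δ(q2, □) = (qA, □, R)  ⊢  □[qA]101□ (head at position 0)
The machine is in qA, so it halts and accepts.
Tape content when halted (ignoring surrounding blanks): 101

Final answer: Output: 101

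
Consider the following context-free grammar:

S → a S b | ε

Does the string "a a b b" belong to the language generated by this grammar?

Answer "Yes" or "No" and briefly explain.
A derivation exists: S ⇒ a S b ⇒ a a S b b ⇒ a a b b (using S → a S b twice, then S → ε).

Final answer: Yes - a valid derivation exists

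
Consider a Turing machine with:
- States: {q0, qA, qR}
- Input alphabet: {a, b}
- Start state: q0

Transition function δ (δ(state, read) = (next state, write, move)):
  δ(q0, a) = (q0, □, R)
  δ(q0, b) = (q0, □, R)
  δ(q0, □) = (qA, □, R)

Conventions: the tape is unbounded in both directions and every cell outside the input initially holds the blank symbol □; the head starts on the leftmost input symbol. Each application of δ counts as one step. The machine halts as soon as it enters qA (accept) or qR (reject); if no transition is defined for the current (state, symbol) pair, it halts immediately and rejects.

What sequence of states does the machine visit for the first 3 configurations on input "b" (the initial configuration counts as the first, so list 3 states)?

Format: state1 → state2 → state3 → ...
Step 0: [q0]b (head at position 0)
Step 1: δ(q0, b) = (q0, □, R)  ⊢  □[q0]□ (head at position 1)
Step 2: δ(q0, □) = (qA, □, R)  ⊢  □□[qA]□ (head at position 2)
Reading off the states of these 3 configurations: q0 → q0 → qA

Final answer: q0 → q0 → qA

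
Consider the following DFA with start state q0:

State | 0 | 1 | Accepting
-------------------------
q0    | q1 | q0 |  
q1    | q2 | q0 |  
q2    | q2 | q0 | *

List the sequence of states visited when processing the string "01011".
q0 → q1 → q0 → q1 → q0 → q0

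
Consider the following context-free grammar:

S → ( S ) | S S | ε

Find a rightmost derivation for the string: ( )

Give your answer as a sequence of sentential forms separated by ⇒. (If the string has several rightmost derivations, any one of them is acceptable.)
Start with S.
Step 1: the rightmost non-terminal is S; apply S → ( S ):  ( S )
Step 2: the rightmost non-terminal is S; apply S → ε:  ( )

Final answer: S ⇒ ( S ) ⇒ ( )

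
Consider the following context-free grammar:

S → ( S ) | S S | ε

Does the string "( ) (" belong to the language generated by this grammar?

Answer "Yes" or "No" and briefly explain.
Each production adds parentheses only in matched pairs (S → ( S )) or none at all, so every derived string has equally many '(' and ')'. The string ( ) ( has two '(' and one ')', so it cannot be derived.

Final answer: No - no valid derivation exists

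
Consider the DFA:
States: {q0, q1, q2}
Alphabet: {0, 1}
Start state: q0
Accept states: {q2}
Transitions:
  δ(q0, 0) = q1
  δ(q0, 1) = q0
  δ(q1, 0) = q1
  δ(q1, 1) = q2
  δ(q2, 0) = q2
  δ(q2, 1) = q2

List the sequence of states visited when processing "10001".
Starting at q0
Read '1': q0 -> q0
Read '0': q0 -> q1
Read '0': q1 -> q1
Read '0': q1 -> q1
Read '1': q1 -> q2

Final answer: q0 -> q0 -> q1 -> q1 -> q1 -> q2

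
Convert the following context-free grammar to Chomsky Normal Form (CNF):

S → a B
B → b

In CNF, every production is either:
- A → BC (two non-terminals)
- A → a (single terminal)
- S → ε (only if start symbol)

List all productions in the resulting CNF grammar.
The grammar has no ε-productions or unit productions to eliminate.
S → a B has terminal a in a right-hand side of length ≥ 2: introduce T_a → a and use T_a in place of a.
B → b is already in CNF (single terminal) – keep it.
S → a B becomes S → T_a B.
Resulting CNF grammar (3 productions): T_a → a; B → b; S → T_a B

Final answer: T_a → a; B → b; S → T_a B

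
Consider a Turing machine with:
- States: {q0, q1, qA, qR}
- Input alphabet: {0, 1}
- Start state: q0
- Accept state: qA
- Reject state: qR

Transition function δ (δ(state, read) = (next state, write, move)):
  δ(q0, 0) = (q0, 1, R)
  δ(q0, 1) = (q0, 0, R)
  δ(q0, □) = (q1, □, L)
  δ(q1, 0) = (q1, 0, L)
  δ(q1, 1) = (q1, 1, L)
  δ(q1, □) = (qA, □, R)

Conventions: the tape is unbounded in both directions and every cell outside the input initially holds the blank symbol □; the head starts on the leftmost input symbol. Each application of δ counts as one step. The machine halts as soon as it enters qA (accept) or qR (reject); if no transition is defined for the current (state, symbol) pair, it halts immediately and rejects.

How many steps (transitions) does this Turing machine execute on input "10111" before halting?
Step 0: [q0]10111 (head at position 0)
Step 1: δ(q0, 1) = (q0, 0, R)  ⊢  0[q0]0111 (head at position 1)
Step 2: δ(q0, 0) = (q0, 1, R)  ⊢  01[q0]111 (head at position 2)
Step 3: δ(q0, 1) = (q0, 0, R)  ⊢  010[q0]11 (head at position 3)
Step 4: δ(q0, 1) = (q0, 0, R)  ⊢  0100[q0]1 (head at position 4)
Step 5: δ(q0, 1) = (q0, 0, R)  ⊢  01000[q0]□ (head at position 5)
Step 6: δ(q0, □) = (q1, □, L)  ⊢  0100[q1]0□ (head at position 4)
Step 7: δ(q1, 0) = (q1, 0, L)  ⊢  010[q1]00□ (head at position 3)
Step 8: δ(q1, 0) = (q1, 0, L)  ⊢  01[q1]000□ (head at position 2)
Step 9: δ(q1, 0) = (q1, 0, L)  ⊢  0[q1]1000□ (head at position 1)
Step 10: δ(q1, 1) = (q1, 1, L)  ⊢  [q1]01000□ (head at position 0)
Step 11: δ(q1, 0) = (q1, 0, L)  ⊢  [q1]□01000□ (head at position -1)
Step 12: δ(q1, □) = (qA, □, R)  ⊢  □[qA]01000□ (head at position 0)
The machine is in qA, so it halts and accepts.
Number of transitions executed: 12.

Final answer: 12 steps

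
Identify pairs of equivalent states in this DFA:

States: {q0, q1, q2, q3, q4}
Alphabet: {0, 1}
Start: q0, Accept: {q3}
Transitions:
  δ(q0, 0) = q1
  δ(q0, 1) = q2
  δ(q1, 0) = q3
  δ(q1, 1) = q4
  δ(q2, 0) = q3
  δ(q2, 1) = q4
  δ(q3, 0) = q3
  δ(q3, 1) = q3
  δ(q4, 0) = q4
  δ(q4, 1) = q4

Using the table-filling algorithm:
Round 0 – mark pairs where exactly one state is accepting: (q0,q3), (q1,q3), (q2,q3), (q3,q4)
Round 1 – newly marked: (q0,q1) [on 0: q1 vs q3, already marked]; (q0,q2) [on 0: q1 vs q3, already marked]; (q1,q4) [on 0: q3 vs q4, already marked]; (q2,q4) [on 0: q3 vs q4, already marked]
Round 2 – newly marked: (q0,q4) [on 0: q1 vs q4, already marked]
No further pairs can be marked.
(q1, q2) unmarked: δ(q1,0)=q3, δ(q2,0)=q3; δ(q1,1)=q4, δ(q2,1)=q4 → equivalent
Equivalent pairs: (q1, q2)

Final answer: Equivalent pairs: (q1, q2)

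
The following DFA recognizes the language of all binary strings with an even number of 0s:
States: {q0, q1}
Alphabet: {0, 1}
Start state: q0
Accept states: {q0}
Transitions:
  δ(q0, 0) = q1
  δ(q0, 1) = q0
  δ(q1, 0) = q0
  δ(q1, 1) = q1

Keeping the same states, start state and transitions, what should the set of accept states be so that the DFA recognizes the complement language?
The DFA is complete (every state has a transition on every symbol), so the complement
is recognized by the same DFA with accepting and non-accepting states swapped.
Original accept states: {q0}
Complement accept states = All states - Original accept states
= {q0, q1} - {q0}
= {q1}
Complement language: strings with an ODD number of 0s

Final answer: {q1}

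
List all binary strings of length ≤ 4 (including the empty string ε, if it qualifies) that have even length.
Checking every binary string of length 0 to 4:
  Length 0: accepted: ε | rejected: (none)
  Length 1: accepted: (none) | rejected: 0, 1
  Length 2: accepted: 00, 01, 10, 11 | rejected: (none)
  Length 3: accepted: (none) | rejected: 000, 001, 010, 011, 100, 101, 110, 111
  Length 4: accepted: 0000, 0001, 0010, 0011, 0100, 0101, 0110, 0111, 1000, 1001, 1010, 1011, 1100, 1101, 1110, 1111 | rejected: (none)
Total: 21 string(s).

Final answer: ε, 00, 01, 10, 11, 0000, 0001, 0010, 0011, 0100, 0101, 0110, 0111, 1000, 1001, 1010, 1011, 1100, 1101, 1110, 1111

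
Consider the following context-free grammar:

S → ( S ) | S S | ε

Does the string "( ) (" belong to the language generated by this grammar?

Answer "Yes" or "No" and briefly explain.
Each production adds parentheses only in matched pairs (S → ( S )) or none at all, so every derived string has equally many '(' and ')'. The string ( ) ( has two '(' and one ')', so it cannot be derived.

Final answer: No - no valid derivation exists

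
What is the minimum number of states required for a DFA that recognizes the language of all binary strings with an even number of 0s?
Language: binary strings with an even number of 0s
Lower bound (Myhill–Nerode): the prefixes ε, 0 are pairwise distinguishable:
  ε vs 0: suffix ε distinguishes them (ε has zero 0s (accepted), 0 has one 0 (rejected))
So any DFA needs at least 2 states.
Upper bound: a DFA with 2 states exists (one state per class above).
Minimum states: 2

Final answer: 2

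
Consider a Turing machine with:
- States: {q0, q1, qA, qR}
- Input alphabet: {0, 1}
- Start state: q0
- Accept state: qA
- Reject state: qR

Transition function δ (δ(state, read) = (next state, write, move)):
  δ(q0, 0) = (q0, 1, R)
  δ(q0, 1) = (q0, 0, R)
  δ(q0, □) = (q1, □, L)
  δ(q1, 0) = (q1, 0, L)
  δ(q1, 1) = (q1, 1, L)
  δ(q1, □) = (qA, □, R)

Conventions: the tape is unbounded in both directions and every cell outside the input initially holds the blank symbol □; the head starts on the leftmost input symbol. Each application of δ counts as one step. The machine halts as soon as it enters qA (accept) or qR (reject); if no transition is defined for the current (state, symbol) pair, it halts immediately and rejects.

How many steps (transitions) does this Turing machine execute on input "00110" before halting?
Step 0: [q0]00110 (head at position 0)
Step 1: δ(q0, 0) = (q0, 1, R)  ⊢  1[q0]0110 (head at position 1)
Step 2: δ(q0, 0) = (q0, 1, R)  ⊢  11[q0]110 (head at position 2)
Step 3: δ(q0, 1) = (q0, 0, R)  ⊢  110[q0]10 (head at position 3)
Step 4: δ(q0, 1) = (q0, 0, R)  ⊢  1100[q0]0 (head at position 4)
Step 5: δ(q0, 0) = (q0, 1, R)  ⊢  11001[q0]□ (head at position 5)
Step 6: δ(q0, □) = (q1, □, L)  ⊢  1100[q1]1□ (head at position 4)
Step 7: δ(q1, 1) = (q1, 1, L)  ⊢  110[q1]01□ (head at position 3)
Step 8: δ(q1, 0) = (q1, 0, L)  ⊢  11[q1]001□ (head at position 2)
Step 9: δ(q1, 0) = (q1, 0, L)  ⊢  1[q1]1001□ (head at position 1)
Step 10: δ(q1, 1) = (q1, 1, L)  ⊢  [q1]11001□ (head at position 0)
Step 11: δ(q1, 1) = (q1, 1, L)  ⊢  [q1]□11001□ (head at position -1)
Step 12: δ(q1, □) = (qA, □, R)  ⊢  □[qA]11001□ (head at position 0)
The machine is in qA, so it halts and accepts.
Number of transitions executed: 12.

Final answer: 12 steps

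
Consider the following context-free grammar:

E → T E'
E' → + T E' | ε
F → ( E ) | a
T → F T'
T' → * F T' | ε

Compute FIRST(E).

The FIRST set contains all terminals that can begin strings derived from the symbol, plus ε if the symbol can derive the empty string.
FIRST(F): F → ( E ) contributes '(' and F → a contributes 'a', so FIRST(F) = {(, a}. F is not nullable.
FIRST(T): T → F T' begins with F, and F is not nullable, so FIRST(T) = FIRST(F) = {(, a}.
FIRST(E): E → T E' begins with T, and T is not nullable, so FIRST(E) = FIRST(T) = {(, a}.

Final answer: {(, a}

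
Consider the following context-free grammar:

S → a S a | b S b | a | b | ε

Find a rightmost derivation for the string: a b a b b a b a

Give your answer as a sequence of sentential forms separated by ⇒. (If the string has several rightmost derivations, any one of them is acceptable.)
Start with S.
Step 1: the rightmost non-terminal is S; apply S → a S a:  a S a
Step 2: the rightmost non-terminal is S; apply S → b S b:  a b S b a
Step 3: the rightmost non-terminal is S; apply S → a S a:  a b a S a b a
Step 4: the rightmost non-terminal is S; apply S → b S b:  a b a b S b a b a
Step 5: the rightmost non-terminal is S; apply S → ε:  a b a b b a b a

Final answer: S ⇒ a S a ⇒ a b S b a ⇒ a b a S a b a ⇒ a b a b S b a b a ⇒ a b a b b a b a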